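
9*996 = 8964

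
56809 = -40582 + 97391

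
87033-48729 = 38304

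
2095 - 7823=-5728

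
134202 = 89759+44443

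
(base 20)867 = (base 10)3327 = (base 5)101302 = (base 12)1b13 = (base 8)6377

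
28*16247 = 454916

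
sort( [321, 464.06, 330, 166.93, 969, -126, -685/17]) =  [-126, -685/17, 166.93, 321, 330, 464.06, 969]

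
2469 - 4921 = -2452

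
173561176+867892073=1041453249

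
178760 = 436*410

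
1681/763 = 2 + 155/763 ≈ 2.20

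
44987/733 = 61 + 274/733 ≈ 61.37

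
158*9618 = 1519644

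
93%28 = 9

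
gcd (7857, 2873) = 1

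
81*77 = 6237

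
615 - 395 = 220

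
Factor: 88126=2^1*139^1*317^1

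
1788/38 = 894/19 ≈ 47.05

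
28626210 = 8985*3186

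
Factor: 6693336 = 2^3*3^2*13^1*7151^1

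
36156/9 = 4017+1/3 ≈ 4017.33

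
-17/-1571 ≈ 0.0108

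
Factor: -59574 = -1*2^1*3^1*9929^1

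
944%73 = 68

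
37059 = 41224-4165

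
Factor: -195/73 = -1*3^1*5^1*13^1*73^(-1)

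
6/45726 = 1/7621 ≈ 0.000131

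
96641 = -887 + 97528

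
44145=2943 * 15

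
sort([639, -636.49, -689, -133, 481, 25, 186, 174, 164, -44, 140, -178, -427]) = [-689, -636.49, -427, -178, -133, -44, 25, 140, 164, 174, 186, 481, 639]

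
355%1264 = 355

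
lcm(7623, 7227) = 556479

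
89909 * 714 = 64195026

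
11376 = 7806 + 3570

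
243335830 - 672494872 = -429159042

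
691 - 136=555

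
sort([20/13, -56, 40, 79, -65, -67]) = [-67, -65, -56, 20/13, 40, 79]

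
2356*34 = 80104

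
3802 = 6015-2213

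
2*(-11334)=-22668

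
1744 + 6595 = 8339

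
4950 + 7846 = 12796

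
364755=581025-216270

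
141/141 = 1 = 1.00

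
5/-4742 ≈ -0.00105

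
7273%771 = 334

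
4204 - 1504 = 2700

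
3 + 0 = 3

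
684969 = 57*12017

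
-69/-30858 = 23/10286 ≈ 0.00224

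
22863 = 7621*3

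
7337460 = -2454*(-2990)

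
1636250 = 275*5950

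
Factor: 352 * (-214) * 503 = -1 * 2^6 * 11^1 * 107^1 * 503^1 = -37889984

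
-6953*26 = -180778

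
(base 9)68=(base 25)2c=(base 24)2e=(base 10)62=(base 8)76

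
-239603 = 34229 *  (-7)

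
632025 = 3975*159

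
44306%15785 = 12736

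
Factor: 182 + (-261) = -1 * 79^1 = -79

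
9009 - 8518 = 491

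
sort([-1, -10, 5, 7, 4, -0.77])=[-10, -1, -0.77, 4, 5, 7]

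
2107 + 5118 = 7225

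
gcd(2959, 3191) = 1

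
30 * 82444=2473320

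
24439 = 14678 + 9761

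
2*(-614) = -1228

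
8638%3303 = 2032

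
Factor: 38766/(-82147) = -1 * 2^1 * 3^1 * 7^1 * 89^(-1) = -42/89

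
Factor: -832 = -1*2^6*13^1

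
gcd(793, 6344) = 793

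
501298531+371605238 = 872903769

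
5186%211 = 122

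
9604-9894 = -290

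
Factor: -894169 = -1 * 41^1 * 113^1 * 193^1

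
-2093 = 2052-4145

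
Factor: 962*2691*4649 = 2^1*3^2*13^2*23^1*37^1*4649^1 = 12035061558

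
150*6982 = 1047300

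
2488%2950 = 2488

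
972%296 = 84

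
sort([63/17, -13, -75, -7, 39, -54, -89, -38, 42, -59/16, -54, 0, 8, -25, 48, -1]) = [-89, -75, -54, -54, -38, -25, -13, -7, -59/16, -1, 0, 63/17, 8, 39, 42, 48]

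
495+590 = 1085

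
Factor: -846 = -1 * 2^1 * 3^2 * 47^1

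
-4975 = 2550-7525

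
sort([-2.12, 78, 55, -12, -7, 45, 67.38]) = [-12, -7, -2.12, 45, 55, 67.38, 78]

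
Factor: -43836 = -1*2^2*3^1*13^1*281^1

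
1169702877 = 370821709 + 798881168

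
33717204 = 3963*8508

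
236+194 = 430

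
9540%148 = 68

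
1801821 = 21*85801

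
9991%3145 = 556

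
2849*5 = 14245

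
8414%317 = 172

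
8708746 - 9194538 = -485792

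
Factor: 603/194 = 2^(-1)*3^2*67^1*97^(-1) 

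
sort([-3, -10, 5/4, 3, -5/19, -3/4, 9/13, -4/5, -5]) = [-10, -5, -3, -4/5, -3/4, -5/19, 9/13, 5/4, 3]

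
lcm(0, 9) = 0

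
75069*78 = 5855382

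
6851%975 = 26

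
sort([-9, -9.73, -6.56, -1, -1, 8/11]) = [-9.73, -9, -6.56, -1, -1, 8/11]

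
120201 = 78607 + 41594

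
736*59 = 43424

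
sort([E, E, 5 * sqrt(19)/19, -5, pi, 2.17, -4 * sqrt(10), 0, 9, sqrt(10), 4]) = [-4 * sqrt(10), -5, 0, 5 * sqrt(19)/19, 2.17, E, E, pi, sqrt(10), 4, 9]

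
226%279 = 226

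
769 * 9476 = 7287044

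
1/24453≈0.0000409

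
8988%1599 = 993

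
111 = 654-543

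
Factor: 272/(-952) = -1 * 2^1 * 7^(-1) = -2/7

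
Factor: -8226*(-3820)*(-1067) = -1*2^3*3^2*5^1*11^1*97^1*191^1*457^1 = -33528682440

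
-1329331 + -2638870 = -3968201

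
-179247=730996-910243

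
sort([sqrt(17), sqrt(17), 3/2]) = [3/2, sqrt(17), sqrt(17)]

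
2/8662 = 1/4331 ≈ 0.000231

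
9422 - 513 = 8909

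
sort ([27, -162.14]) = [-162.14, 27]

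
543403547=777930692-234527145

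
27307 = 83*329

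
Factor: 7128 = 2^3*3^4*11^1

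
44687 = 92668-47981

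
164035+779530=943565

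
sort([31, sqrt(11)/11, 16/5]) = [sqrt(11)/11, 16/5, 31]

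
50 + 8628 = 8678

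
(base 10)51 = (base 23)25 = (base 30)1l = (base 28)1n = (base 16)33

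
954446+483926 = 1438372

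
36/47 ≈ 0.766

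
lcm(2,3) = 6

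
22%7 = 1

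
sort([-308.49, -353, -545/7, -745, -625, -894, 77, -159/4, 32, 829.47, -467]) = [-894, -745, -625, -467, -353, -308.49, -545/7, -159/4, 32, 77, 829.47]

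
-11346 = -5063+-6283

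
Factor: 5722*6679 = 2^1*2861^1*6679^1 = 38217238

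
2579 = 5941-3362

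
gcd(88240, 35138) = 2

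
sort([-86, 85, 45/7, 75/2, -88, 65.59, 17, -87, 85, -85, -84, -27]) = [-88, -87, -86, -85, -84, -27, 45/7, 17, 75/2, 65.59, 85, 85]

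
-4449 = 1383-5832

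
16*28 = 448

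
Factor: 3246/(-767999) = -1 * 2^1 * 3^1 * 19^(-1) * 83^(-1) * 487^(-1) * 541^1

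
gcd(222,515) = 1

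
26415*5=132075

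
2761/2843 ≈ 0.971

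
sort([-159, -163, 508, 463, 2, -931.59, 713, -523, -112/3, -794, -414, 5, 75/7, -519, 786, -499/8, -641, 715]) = [-931.59, -794, -641, -523, -519, -414, -163, -159, -499/8, -112/3, 2, 5, 75/7, 463, 508, 713, 715, 786]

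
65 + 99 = 164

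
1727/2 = 863 + 1/2 = 863.50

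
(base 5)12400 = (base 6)4303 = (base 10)975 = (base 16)3cf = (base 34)sn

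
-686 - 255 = -941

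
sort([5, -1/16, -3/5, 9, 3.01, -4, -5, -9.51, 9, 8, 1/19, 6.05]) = [-9.51, -5, -4, -3/5, -1/16, 1/19, 3.01, 5, 6.05, 8, 9, 9]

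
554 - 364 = 190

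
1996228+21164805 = 23161033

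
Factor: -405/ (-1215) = 3^ (-1) = 1/3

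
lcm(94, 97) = 9118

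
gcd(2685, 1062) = 3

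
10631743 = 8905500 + 1726243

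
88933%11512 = 8349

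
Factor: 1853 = 17^1*109^1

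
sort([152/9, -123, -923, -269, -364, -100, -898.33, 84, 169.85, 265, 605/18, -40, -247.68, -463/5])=[-923, -898.33, -364, -269, -247.68, -123, -100, -463/5, -40, 152/9, 605/18, 84, 169.85, 265]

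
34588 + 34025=68613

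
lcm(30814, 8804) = 61628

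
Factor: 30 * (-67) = -1 * 2^1 * 3^1 * 5^1 * 67^1 = -2010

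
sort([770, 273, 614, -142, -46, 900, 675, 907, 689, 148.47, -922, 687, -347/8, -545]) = [-922, -545, -142, -46, -347/8, 148.47, 273, 614, 675, 687, 689, 770, 900, 907]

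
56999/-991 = -57 - 512/991 ≈ -57.52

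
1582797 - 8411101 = -6828304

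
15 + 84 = 99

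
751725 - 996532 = -244807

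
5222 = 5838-616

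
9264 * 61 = 565104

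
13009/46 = 282 + 37/46≈282.80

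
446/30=14 + 13/15 ≈ 14.87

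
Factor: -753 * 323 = -1 * 3^1 * 17^1 * 19^1 * 251^1 = -243219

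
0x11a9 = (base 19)c9i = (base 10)4521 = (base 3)20012110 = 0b1000110101001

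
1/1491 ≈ 0.000671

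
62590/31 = 2019 + 1/31 ≈ 2019.03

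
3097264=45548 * 68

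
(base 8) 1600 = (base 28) 140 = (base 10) 896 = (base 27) 165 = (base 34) qc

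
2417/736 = 3+209/736 ≈ 3.28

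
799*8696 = 6948104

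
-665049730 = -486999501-178050229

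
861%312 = 237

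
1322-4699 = -3377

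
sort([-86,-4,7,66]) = [-86,-4,7,66]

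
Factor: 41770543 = 61^1 * 163^1 * 4201^1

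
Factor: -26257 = -1 * 7^1 * 11^2 * 31^1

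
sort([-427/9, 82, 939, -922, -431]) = [-922, -431, -427/9, 82, 939]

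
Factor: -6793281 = -1 * 3^3 * 11^1 * 89^1 * 257^1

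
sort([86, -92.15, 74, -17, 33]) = [-92.15, -17, 33, 74, 86]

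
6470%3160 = 150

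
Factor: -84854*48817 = -1*2^1*7^1*11^1*19^1*29^1*48817^1 = -4142317718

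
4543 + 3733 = 8276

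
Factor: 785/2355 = 3^(-1) = 1/3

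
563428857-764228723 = -200799866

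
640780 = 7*91540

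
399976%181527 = 36922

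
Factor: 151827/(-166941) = -1 * 3^(-5) * 13^1 * 17^1 = -221/243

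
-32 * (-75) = 2400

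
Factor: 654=2^1*3^1*109^1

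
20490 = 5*4098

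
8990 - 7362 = 1628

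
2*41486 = 82972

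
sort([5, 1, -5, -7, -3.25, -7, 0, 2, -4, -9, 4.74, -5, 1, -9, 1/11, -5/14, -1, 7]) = [-9, -9, -7, -7, -5, -5, -4, -3.25, -1, -5/14, 0, 1/11, 1, 1, 2, 4.74, 5, 7]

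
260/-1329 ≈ -0.196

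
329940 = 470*702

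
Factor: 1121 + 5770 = 3^1*2297^1 = 6891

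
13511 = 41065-27554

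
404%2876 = 404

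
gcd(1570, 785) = 785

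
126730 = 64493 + 62237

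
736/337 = 2 + 62/337 ≈ 2.18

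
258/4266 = 43/711 ≈ 0.0605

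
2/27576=1/13788≈0.0000725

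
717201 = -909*(-789)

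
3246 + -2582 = 664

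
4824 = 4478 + 346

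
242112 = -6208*(-39) 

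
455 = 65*7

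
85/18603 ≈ 0.00457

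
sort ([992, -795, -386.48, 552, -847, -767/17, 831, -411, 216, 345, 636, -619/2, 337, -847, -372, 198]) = [-847, -847, -795, -411, -386.48, -372, -619/2, -767/17, 198, 216, 337, 345, 552, 636, 831, 992]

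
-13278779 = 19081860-32360639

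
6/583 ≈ 0.0103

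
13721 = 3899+9822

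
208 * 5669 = 1179152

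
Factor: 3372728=2^3*19^1*22189^1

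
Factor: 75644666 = 2^1 * 37822333^1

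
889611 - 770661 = 118950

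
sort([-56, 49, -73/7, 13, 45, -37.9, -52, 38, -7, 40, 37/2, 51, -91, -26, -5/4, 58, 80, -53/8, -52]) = [-91, -56, -52, -52, -37.9, -26, -73/7, -7, -53/8, -5/4, 13, 37/2, 38, 40, 45, 49, 51, 58, 80]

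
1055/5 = 211 = 211.00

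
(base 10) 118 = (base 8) 166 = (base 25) 4i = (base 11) a8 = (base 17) 6g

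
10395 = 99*105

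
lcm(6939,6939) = 6939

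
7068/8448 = 589/704 ≈ 0.837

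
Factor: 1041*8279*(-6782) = -1*2^1*3^1*17^1*347^1*487^1*3391^1 = -58450253298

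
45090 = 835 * 54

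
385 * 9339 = 3595515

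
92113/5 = 18422 + 3/5 = 18422.60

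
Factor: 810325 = 5^2*32413^1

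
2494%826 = 16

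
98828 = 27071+71757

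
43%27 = 16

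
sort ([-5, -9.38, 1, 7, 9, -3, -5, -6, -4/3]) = [-9.38, -6, -5, -5, -3, -4/3, 1, 7, 9]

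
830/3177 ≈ 0.261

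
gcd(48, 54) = 6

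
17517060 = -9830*(-1782)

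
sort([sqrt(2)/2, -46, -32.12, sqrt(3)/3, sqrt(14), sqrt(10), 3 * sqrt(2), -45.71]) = [-46, -45.71, -32.12, sqrt(3)/3, sqrt(2)/2, sqrt(10), sqrt(14), 3 * sqrt(2)]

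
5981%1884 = 329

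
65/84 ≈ 0.774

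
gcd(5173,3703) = 7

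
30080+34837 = 64917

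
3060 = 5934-2874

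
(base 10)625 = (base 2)1001110001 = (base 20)1b5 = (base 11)519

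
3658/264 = 13 + 113/132 ≈ 13.86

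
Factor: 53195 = 5^1*10639^1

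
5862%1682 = 816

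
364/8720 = 91/2180 ≈ 0.0417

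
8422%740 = 282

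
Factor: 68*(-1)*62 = -1*2^3*17^1*31^1 = -4216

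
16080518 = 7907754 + 8172764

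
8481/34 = 249 + 15/34 ≈ 249.44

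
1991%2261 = 1991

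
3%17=3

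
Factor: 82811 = 82811^1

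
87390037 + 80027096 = 167417133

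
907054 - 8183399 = -7276345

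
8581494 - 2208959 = 6372535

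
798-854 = -56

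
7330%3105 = 1120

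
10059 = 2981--7078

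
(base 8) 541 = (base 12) 255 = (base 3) 111002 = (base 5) 2403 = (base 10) 353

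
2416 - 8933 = -6517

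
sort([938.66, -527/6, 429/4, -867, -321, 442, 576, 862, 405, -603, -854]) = [-867, -854, -603, -321, -527/6, 429/4, 405, 442, 576, 862, 938.66]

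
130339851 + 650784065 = 781123916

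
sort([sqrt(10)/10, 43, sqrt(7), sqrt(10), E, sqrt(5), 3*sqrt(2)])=[sqrt(10)/10, sqrt(5), sqrt(7), E, sqrt(10), 3*sqrt(2), 43]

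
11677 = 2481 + 9196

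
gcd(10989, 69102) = 99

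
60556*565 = 34214140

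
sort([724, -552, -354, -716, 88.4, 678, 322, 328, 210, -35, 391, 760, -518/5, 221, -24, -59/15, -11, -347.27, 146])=[-716, -552, -354, -347.27, -518/5, -35, -24, -11, -59/15, 88.4, 146, 210, 221, 322, 328, 391, 678, 724, 760]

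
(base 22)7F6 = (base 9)5087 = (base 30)444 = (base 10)3724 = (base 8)7214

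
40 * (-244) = -9760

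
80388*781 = 62783028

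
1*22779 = 22779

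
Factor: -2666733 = -1 * 3^1 * 47^1 * 18913^1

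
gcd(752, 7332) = 188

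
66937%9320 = 1697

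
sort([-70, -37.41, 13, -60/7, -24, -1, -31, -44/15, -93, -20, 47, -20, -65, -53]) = [-93, -70, -65, -53, -37.41, -31, -24, -20, -20, -60/7, -44/15, -1, 13, 47]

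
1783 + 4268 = 6051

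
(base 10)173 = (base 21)85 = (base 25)6n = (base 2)10101101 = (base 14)c5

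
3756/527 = 7 + 67/527 ≈ 7.13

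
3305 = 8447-5142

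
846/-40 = -423/20 = -21.15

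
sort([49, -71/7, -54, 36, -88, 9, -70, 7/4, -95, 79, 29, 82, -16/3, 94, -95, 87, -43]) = [-95, -95, -88, -70, -54, -43, -71/7, -16/3, 7/4, 9, 29, 36, 49, 79, 82, 87, 94]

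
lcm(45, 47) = 2115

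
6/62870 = 3/31435 ≈ 0.0000954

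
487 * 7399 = 3603313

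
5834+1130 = 6964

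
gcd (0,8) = 8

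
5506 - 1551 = 3955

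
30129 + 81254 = 111383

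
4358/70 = 62+9/35 ≈ 62.26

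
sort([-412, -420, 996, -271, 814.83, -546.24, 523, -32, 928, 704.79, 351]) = [-546.24, -420, -412, -271, -32, 351, 523, 704.79, 814.83, 928, 996]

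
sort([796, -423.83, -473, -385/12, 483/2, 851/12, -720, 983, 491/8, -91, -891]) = [-891, -720, -473, -423.83, -91, -385/12, 491/8, 851/12, 483/2, 796, 983]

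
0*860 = 0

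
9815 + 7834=17649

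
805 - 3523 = -2718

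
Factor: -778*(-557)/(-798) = -1*3^(-1)*7^(-1)*19^(-1)*389^1*557^1 = -216673/399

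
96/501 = 32/167 ≈ 0.192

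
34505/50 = 690 + 1/10 = 690.10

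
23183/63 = 367 + 62/63 ≈ 367.98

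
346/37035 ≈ 0.00934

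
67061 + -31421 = 35640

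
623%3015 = 623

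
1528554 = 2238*683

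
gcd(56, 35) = 7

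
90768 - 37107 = 53661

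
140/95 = 28/19 ≈ 1.47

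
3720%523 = 59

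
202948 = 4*50737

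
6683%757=627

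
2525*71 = 179275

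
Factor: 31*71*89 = 31^1*71^1*89^1 = 195889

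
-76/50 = -1 - 13/25 = -1.52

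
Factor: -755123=-1 * 17^1 * 43^1 * 1033^1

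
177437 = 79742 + 97695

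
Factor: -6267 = -1 * 3^1 * 2089^1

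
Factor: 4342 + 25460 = 2^1*3^1*4967^1 = 29802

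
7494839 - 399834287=-392339448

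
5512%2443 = 626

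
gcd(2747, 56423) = 1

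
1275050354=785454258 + 489596096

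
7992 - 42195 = -34203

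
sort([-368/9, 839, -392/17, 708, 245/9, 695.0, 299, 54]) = [-368/9, -392/17, 245/9, 54, 299, 695.0, 708, 839]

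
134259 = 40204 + 94055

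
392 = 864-472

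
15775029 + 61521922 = 77296951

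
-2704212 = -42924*63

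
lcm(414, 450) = 10350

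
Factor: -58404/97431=-1 * 2^2 * 31^1 * 47^(-1) * 157^1 * 691^(-1)=-19468/32477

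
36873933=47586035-10712102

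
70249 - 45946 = 24303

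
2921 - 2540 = 381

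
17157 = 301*57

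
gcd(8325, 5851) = 1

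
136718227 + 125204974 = 261923201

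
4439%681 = 353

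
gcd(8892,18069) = 57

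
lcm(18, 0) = 0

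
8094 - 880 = 7214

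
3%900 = 3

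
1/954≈0.00105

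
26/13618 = 13/6809 ≈ 0.00191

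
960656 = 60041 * 16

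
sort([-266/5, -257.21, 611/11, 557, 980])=[-257.21, -266/5, 611/11, 557, 980]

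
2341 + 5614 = 7955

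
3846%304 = 198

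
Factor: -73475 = -1 * 5^2 * 2939^1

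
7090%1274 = 720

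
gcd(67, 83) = 1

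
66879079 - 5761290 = 61117789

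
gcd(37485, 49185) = 45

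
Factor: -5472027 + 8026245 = 2^1 * 3^2 * 41^1 * 3461^1 = 2554218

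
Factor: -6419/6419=-1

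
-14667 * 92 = -1349364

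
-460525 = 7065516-7526041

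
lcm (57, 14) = 798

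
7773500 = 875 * 8884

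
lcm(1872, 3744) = 3744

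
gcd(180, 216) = 36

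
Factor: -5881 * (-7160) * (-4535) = -1 * 2^3 * 5^2 * 179^1 * 907^1 * 5881^1 = -190959598600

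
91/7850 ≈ 0.0116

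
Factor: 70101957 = 3^1*47^1*497177^1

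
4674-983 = 3691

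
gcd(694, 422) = 2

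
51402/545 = 94 + 172/545 ≈ 94.32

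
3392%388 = 288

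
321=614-293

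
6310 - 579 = 5731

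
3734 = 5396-1662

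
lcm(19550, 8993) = 449650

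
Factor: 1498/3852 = 2^(-1)*3^(-2)*7^1 = 7/18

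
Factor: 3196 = 2^2 * 17^1 * 47^1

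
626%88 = 10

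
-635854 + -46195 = -682049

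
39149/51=767+32/51 ≈ 767.63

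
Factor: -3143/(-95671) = 7^1 * 29^(-1) * 449^1 * 3299^(-1)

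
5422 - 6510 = -1088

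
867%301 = 265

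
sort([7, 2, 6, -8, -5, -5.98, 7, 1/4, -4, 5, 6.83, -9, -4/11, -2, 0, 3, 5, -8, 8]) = [-9, -8, -8, -5.98, -5, -4, -2, -4/11, 0, 1/4, 2, 3, 5, 5, 6, 6.83, 7, 7, 8]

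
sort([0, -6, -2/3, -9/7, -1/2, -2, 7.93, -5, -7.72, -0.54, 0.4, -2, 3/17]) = [-7.72, -6, -5, -2, -2, -9/7, -2/3, -0.54, -1/2, 0, 3/17, 0.4, 7.93]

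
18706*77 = 1440362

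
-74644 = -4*18661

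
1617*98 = 158466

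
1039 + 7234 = 8273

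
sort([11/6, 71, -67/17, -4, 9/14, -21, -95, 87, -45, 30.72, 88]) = [-95, -45, -21, -4, -67/17, 9/14, 11/6, 30.72, 71, 87, 88]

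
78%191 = 78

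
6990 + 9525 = 16515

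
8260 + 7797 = 16057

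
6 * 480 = 2880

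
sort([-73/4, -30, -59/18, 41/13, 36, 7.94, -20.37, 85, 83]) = [-30, -20.37, -73/4, -59/18, 41/13, 7.94, 36, 83, 85]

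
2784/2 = 1392 = 1392.00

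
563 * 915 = 515145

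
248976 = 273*912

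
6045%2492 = 1061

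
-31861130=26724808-58585938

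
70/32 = 2+3/16 ≈ 2.19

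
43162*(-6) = -258972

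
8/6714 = 4/3357 ≈ 0.00119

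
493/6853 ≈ 0.0719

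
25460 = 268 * 95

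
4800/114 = 800/19 ≈ 42.11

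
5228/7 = 746+6/7 ≈ 746.86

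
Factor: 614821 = 19^1*32359^1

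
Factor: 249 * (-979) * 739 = -1 * 3^1 * 11^1 * 83^1 * 89^1 * 739^1 = -180146769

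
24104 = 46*524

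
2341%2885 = 2341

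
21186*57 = 1207602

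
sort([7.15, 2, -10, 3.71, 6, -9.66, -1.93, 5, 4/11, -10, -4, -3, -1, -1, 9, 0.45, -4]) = [-10, -10, -9.66, -4, -4, -3, -1.93, -1, -1, 4/11, 0.45, 2, 3.71, 5, 6, 7.15, 9]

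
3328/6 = 554+2/3 ≈ 554.67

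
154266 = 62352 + 91914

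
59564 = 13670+45894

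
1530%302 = 20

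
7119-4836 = 2283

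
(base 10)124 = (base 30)44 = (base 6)324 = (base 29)48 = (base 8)174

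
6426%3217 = 3209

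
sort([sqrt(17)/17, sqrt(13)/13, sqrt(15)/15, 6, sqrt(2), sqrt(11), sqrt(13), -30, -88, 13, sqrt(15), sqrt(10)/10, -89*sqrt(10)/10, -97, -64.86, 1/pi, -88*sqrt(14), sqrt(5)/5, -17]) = [-88*sqrt(14), -97, -88, -64.86, -30, -89*sqrt(10)/10, -17, sqrt(17)/17, sqrt(15)/15, sqrt(13)/13, sqrt(10)/10, 1/pi, sqrt(5)/5, sqrt(2), sqrt(11), sqrt(13), sqrt(15), 6, 13]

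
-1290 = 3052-4342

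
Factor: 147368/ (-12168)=-1*3^ (-2)*109^1=-109/9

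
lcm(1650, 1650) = 1650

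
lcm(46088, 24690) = 691320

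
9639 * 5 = 48195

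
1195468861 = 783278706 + 412190155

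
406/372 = 1 + 17/186 ≈ 1.09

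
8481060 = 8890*954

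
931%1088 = 931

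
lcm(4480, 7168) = 35840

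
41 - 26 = 15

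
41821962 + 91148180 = 132970142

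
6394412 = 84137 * 76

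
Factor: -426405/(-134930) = 2^(-1)*3^1*7^1*31^1*103^(-1) = 651/206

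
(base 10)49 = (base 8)61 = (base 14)37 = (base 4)301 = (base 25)1o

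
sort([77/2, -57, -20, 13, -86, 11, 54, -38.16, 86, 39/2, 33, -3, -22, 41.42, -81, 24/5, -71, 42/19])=[-86, -81, -71, -57, -38.16, -22, -20, -3, 42/19, 24/5, 11, 13, 39/2, 33, 77/2, 41.42, 54, 86]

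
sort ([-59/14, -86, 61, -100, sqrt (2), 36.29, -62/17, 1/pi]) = [-100, -86, -59/14, -62/17, 1/pi, sqrt (2), 36.29, 61]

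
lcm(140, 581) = 11620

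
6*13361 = 80166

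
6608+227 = 6835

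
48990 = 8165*6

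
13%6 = 1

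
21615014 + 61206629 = 82821643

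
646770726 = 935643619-288872893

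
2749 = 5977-3228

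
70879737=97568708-26688971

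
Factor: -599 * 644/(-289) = 2^2 * 7^1 * 17^(-2) * 23^1 * 599^1 = 385756/289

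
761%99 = 68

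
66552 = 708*94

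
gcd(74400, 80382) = 6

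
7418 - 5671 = 1747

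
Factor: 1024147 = 31^1*33037^1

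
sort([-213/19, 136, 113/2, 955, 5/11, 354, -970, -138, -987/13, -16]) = [-970, -138, -987/13, -16, -213/19, 5/11, 113/2, 136, 354, 955]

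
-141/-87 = 47/29 ≈ 1.62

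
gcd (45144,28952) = 88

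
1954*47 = 91838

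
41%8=1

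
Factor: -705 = -1*3^1*5^1*47^1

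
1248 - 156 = 1092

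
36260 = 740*49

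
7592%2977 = 1638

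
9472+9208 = 18680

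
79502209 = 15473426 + 64028783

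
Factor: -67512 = -1 * 2^3 * 3^1 * 29^1 * 97^1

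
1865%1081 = 784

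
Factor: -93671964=-1 * 2^2 * 3^4 * 289111^1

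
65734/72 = 32867/36 ≈ 912.97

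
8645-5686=2959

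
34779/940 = 36 + 939/940 ≈ 37.00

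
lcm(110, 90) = 990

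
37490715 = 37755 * 993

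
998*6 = 5988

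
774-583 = 191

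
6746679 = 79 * 85401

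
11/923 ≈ 0.0119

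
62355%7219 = 4603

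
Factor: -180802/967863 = -1 * 2^1 * 3^(-1) * 13^(-2) * 23^(-1) * 83^(-1) * 90401^1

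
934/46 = 20 + 7/23 ≈ 20.30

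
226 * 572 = 129272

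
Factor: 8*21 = 2^3*3^1*7^1 = 168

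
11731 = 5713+6018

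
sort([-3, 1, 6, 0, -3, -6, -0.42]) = [-6, -3, -3, -0.42, 0, 1, 6]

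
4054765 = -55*(-73723) 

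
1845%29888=1845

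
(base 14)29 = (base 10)37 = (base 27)1a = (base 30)17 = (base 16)25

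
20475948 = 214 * 95682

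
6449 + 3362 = 9811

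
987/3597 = 329/1199 ≈ 0.274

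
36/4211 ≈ 0.00855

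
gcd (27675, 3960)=45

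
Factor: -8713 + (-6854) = -1*3^1*5189^1 = -15567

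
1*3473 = 3473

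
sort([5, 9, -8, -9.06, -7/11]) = [-9.06, -8, -7/11, 5, 9]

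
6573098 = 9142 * 719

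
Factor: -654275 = -1*5^2*26171^1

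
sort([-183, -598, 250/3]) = [-598, -183, 250/3]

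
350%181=169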